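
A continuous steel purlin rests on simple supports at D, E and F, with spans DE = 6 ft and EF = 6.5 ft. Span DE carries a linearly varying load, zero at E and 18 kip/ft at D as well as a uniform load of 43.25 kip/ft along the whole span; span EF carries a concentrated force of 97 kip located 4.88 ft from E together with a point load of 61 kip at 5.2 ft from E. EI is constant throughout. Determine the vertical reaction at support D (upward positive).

R_D = 137.5 kip

Release continuity at E by inserting a hinge; the redundant is the internal moment M_E. The primary structure is two simply-supported spans DE and EF.
Rotations at E on the released spans (each span's end-slope, ×1/EI):
  span DE: triangular load, peak 18: 7w₀L³/(360EI) = 75.6/EI
  span DE: UDL 43.25: wL³/(24EI) = 389.2/EI
  span EF: point load 97 at a = 4.88: Pab(L + b)/(6LEI) = 159.7/EI
  span EF: point load 61 at a = 5.2: Pab(L + b)/(6LEI) = 82.47/EI
  relative rotation θ_0 = (464.9 + 242.1)/EI = 707/EI
A unit hogging moment at E produces rotation L₁/(3EI) + L₂/(3EI) = 4.167/EI.
Compatibility: M_E·(L₁+L₂)/(3EI) = θ_0, giving M_E = 169.7 kip·ft (hogging).
Span DE, ΣM about D with M_E applied at E: R_E^{DE}·6 = 886.5 + 169.7, so R_E^{DE} = 176 kip and R_D = 313.5 − 176 = 137.5 kip.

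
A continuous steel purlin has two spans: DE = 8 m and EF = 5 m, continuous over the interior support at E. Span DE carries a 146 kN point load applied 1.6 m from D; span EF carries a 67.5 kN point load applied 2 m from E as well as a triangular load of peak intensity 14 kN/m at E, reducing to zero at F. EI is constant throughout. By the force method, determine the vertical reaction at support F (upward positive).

Release continuity at E by inserting a hinge; the redundant is the internal moment M_E. The primary structure is two simply-supported spans DE and EF.
End slopes at the hinge E, treating each span as simply supported:
  span DE: point load 146 at a = 1.6: Pab(L + a)/(6LEI) = 299/EI
  span EF: point load 67.5 at a = 2: Pab(L + b)/(6LEI) = 108/EI
  span EF: triangular load, peak 14: w₀L³/(45EI) = 38.89/EI
  relative rotation θ_0 = (299 + 146.9)/EI = 445.9/EI
A unit hogging moment at E produces rotation L₁/(3EI) + L₂/(3EI) = 4.333/EI.
Compatibility: M_E·(L₁+L₂)/(3EI) = θ_0, giving M_E = 102.9 kN·m (hogging).
Span EF, ΣM about F: R_E^{EF}·5 = 319.2 + 102.9, so R_E^{EF} = 84.41 kN and R_F = 102.5 − 84.41 = 18.09 kN.

R_F = 18.09 kN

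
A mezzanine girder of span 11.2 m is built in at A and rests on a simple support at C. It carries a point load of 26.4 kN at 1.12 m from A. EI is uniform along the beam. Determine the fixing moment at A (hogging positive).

M_A = 25.28 kN·m

Choose R_C as the redundant. The primary structure is the cantilever fixed at A.
Deflection at C on the released cantilever, summing each load's contribution:
  point load 26.4 at a = 1.12: Pa²(3L − a)/(6EI) = 179.3/EI
Tip deflection under a unit load at C: L³/(3EI) = 468.3/EI.
The prop prevents deflection at C: R_C = δ_0/δ_{CC} = 179.3/468.3 = 0.3828 kN.
Moment equilibrium about A: M_A = Σ(load moments about A) − R_C·L = 29.57 − 0.3828×11.2 = 25.28 kN·m.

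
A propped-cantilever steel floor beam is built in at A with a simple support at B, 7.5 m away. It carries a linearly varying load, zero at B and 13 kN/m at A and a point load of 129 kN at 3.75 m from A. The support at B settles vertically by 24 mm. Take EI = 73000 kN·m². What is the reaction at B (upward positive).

Release the roller at B. Primary structure: cantilever fixed at A.
Downward deflection at the released point B due to the loads:
  triangular load, peak 13 at the fixed end: w₀L⁴/(30EI) = 1371/EI
  point load 129 at a = 3.75: Pa²(3L − a)/(6EI) = 5669/EI
  δ_0 = 7040/EI
Flexibility coefficient — unit upward force at B: δ_{BB} = L³/(3EI) = 140.6/EI.
With EI = 73000 kN·m²: δ_0 = 0.096439 m and δ_{BB} = 0.001926 m/kN.
Compatibility — the beam at B must follow the support down by 0.024 m: δ_0 − R_B·δ_{BB} = 0.024, so R_B = (0.096439 − 0.024)/0.001926 = 37.6 kN.

R_B = 37.6 kN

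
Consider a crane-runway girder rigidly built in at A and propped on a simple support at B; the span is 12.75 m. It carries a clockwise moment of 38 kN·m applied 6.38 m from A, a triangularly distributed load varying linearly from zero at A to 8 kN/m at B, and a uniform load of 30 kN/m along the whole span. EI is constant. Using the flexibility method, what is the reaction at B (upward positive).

R_B = 174.8 kN

Release the roller at B. Primary structure: cantilever fixed at A.
Deflection at B on the released cantilever, summing each load's contribution:
  clockwise couple 38 at a = 6.38: M₀a(2L − a)/(2EI) = 2318/EI
  triangular load, peak 8 at the free end: 11w₀L⁴/(120EI) = 19379/EI
  UDL 30: wL⁴/(8EI) = 99100/EI
  δ_0 = 120797/EI
Flexibility coefficient — unit upward force at B: δ_{BB} = L³/(3EI) = 690.9/EI.
Compatibility at B: δ_0 − R_B·δ_{BB} = 0, so R_B = 120797/690.9 = 174.8 kN.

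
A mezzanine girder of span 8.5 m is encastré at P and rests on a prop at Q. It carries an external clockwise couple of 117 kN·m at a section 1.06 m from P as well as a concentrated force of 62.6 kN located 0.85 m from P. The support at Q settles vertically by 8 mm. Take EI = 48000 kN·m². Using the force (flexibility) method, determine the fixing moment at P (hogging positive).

M_P = 137.4 kN·m

Remove the prop at Q; the released (primary) structure is a cantilever built in at P.
Deflection at Q on the released cantilever, summing each load's contribution:
  clockwise couple 117 at a = 1.06: M₀a(2L − a)/(2EI) = 988.4/EI
  point load 62.6 at a = 0.85: Pa²(3L − a)/(6EI) = 185.8/EI
  δ_0 = 1174/EI
Tip deflection under a unit load at Q: L³/(3EI) = 204.7/EI.
With EI = 48000 kN·m²: δ_0 = 0.024464 m and δ_{QQ} = 0.004265 m/kN.
Compatibility — the beam at Q must follow the support down by 0.008 m: δ_0 − R_Q·δ_{QQ} = 0.008, so R_Q = (0.024464 − 0.008)/0.004265 = 3.86 kN.
Moment equilibrium about P: M_P = Σ(load moments about P) − R_Q·L = 170.2 − 3.86×8.5 = 137.4 kN·m.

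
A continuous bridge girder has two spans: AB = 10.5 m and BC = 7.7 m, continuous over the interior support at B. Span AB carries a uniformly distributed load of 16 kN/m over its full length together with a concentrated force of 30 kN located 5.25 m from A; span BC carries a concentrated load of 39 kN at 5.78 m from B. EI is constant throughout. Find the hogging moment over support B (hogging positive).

Insert a hinge at B; M_B is the redundant, and each span becomes simply supported.
End slopes at the hinge B, treating each span as simply supported:
  span AB: UDL 16: wL³/(24EI) = 771.8/EI
  span AB: point load 30 at a = 5.25: Pab(L + a)/(6LEI) = 206.7/EI
  span BC: point load 39 at a = 5.78: Pab(L + b)/(6LEI) = 90.12/EI
  relative rotation θ_0 = (978.5 + 90.12)/EI = 1069/EI
A unit hogging moment at B produces rotation L₁/(3EI) + L₂/(3EI) = 6.067/EI.
Slope continuity at B: θ_0 = M_B·6.067/EI, so M_B = 1069/6.067 = 176.1 kN·m (hogging).

M_B = 176.1 kN·m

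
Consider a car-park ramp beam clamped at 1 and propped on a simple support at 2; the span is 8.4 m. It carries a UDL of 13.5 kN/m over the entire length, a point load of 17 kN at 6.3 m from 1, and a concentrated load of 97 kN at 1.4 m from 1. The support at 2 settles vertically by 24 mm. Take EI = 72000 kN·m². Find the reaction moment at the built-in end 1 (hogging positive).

Take the reaction at 2 as the redundant and release it; the primary structure is a cantilever fixed at 1.
Downward deflection at the released point 2 due to the loads:
  UDL 13.5: wL⁴/(8EI) = 8402/EI
  point load 17 at a = 6.3: Pa²(3L − a)/(6EI) = 2125/EI
  point load 97 at a = 1.4: Pa²(3L − a)/(6EI) = 754.1/EI
  δ_0 = 11281/EI
Flexibility coefficient — unit upward force at 2: δ_{22} = L³/(3EI) = 197.6/EI.
With EI = 72000 kN·m²: δ_0 = 0.15668 m and δ_{22} = 0.002744 m/kN.
Compatibility — the beam at 2 must follow the support down by 0.024 m: δ_0 − R_2·δ_{22} = 0.024, so R_2 = (0.15668 − 0.024)/0.002744 = 48.35 kN.
Moment equilibrium about 1: M_1 = Σ(load moments about 1) − R_2·L = 719.2 − 48.35×8.4 = 313 kN·m.

M_1 = 313 kN·m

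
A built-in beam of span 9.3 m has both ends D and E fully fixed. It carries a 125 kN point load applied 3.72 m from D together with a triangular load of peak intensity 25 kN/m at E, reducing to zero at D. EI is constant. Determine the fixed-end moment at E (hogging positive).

M_E = 219.7 kN·m

Release both end moments; the primary structure is a simply-supported span DE with redundants M_D and M_E.
End rotations of the released simple span under the applied load (×1/EI):
  at D: point load 125 at a = 3.72: Pab(L + b)/(6LEI) = 691.9/EI
  at E: point load 125 at a = 3.72: Pab(L + a)/(6LEI) = 605.4/EI
  at D: triangular load, peak 25: 7w₀L³/(360EI) = 391/EI
  at E: triangular load, peak 25: w₀L³/(45EI) = 446.9/EI
  θ_D0 = 1083/EI,  θ_E0 = 1052/EI
Flexibility coefficients: a unit moment at one end gives L/(3EI) there and L/(6EI) at the far end, so f₁₁ = f₂₂ = 3.1/EI and f₁₂ = f₂₁ = 1.55/EI.
Compatibility — zero rotation at each built-in end:
  3.1 M_D + 1.55 M_E = 1083
  1.55 M_D + 3.1 M_E = 1052
Solving the pair gives M_D = 239.5 kN·m and M_E = 219.7 kN·m (hogging).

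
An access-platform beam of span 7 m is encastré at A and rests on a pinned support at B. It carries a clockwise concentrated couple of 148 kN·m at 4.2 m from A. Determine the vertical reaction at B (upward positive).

R_B = 26.64 kN

Release the roller at B. Primary structure: cantilever fixed at A.
Free-end deflection of the primary structure under the applied loading (downward +):
  clockwise couple 148 at a = 4.2: M₀a(2L − a)/(2EI) = 3046/EI
Tip deflection under a unit load at B: L³/(3EI) = 114.3/EI.
The prop prevents deflection at B: R_B = δ_0/δ_{BB} = 3046/114.3 = 26.64 kN.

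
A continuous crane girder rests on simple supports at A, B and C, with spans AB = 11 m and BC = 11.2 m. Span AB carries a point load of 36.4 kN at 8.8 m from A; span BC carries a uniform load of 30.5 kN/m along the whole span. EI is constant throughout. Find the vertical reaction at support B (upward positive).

Take M_B as the redundant. Released structure: two simple spans AB and BC with a hinge at B.
End slopes at the hinge B, treating each span as simply supported:
  span AB: point load 36.4 at a = 8.8: Pab(L + a)/(6LEI) = 211.4/EI
  span BC: UDL 30.5: wL³/(24EI) = 1785/EI
  relative rotation θ_0 = (211.4 + 1785)/EI = 1997/EI
A unit hogging moment at B produces rotation L₁/(3EI) + L₂/(3EI) = 7.4/EI.
Compatibility: M_B·(L₁+L₂)/(3EI) = θ_0, giving M_B = 269.8 kN·m (hogging).
Span AB, ΣM about A with M_B applied at B: R_B^{AB}·11 = 320.3 + 269.8, so R_B^{AB} = 53.65 kN and R_A = 36.4 − 53.65 = -17.25 kN.
Span BC, ΣM about C: R_B^{BC}·11.2 = 1913 + 269.8, so R_B^{BC} = 194.9 kN and R_C = 341.6 − 194.9 = 146.7 kN.
R_B = 53.65 + 194.9 = 248.5 kN.

R_B = 248.5 kN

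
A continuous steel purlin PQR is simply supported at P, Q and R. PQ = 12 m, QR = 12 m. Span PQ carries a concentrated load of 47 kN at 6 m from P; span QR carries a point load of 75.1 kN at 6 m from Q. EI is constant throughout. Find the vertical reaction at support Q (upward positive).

Insert a hinge at Q; M_Q is the redundant, and each span becomes simply supported.
Discontinuity in slope at Q on the released structure — sum the simple-span end rotations:
  span PQ: point load 47 at a = 6: Pab(L + a)/(6LEI) = 423/EI
  span QR: point load 75.1 at a = 6: Pab(L + b)/(6LEI) = 675.9/EI
  relative rotation θ_0 = (423 + 675.9)/EI = 1099/EI
A unit hogging moment at Q produces rotation L₁/(3EI) + L₂/(3EI) = 8/EI.
Compatibility: M_Q·(L₁+L₂)/(3EI) = θ_0, giving M_Q = 137.4 kN·m (hogging).
Span PQ, ΣM about P with M_Q applied at Q: R_Q^{PQ}·12 = 282 + 137.4, so R_Q^{PQ} = 34.95 kN and R_P = 47 − 34.95 = 12.05 kN.
Span QR, ΣM about R: R_Q^{QR}·12 = 450.6 + 137.4, so R_Q^{QR} = 49 kN and R_R = 75.1 − 49 = 26.1 kN.
R_Q = 34.95 + 49 = 83.94 kN.

R_Q = 83.94 kN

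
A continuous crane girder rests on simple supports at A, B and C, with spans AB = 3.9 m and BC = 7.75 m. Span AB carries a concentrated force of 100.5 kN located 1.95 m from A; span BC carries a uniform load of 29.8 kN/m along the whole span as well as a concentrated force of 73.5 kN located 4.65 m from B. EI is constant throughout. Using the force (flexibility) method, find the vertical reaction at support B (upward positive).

Release continuity at B by inserting a hinge; the redundant is the internal moment M_B. The primary structure is two simply-supported spans AB and BC.
End slopes at the hinge B, treating each span as simply supported:
  span AB: point load 100.5 at a = 1.95: Pab(L + a)/(6LEI) = 95.54/EI
  span BC: UDL 29.8: wL³/(24EI) = 578/EI
  span BC: point load 73.5 at a = 4.65: Pab(L + b)/(6LEI) = 247.2/EI
  relative rotation θ_0 = (95.54 + 825.2)/EI = 920.7/EI
A unit hogging moment at B produces rotation L₁/(3EI) + L₂/(3EI) = 3.883/EI.
Compatibility: M_B·(L₁+L₂)/(3EI) = θ_0, giving M_B = 237.1 kN·m (hogging).
Span AB, ΣM about A with M_B applied at B: R_B^{AB}·3.9 = 196 + 237.1, so R_B^{AB} = 111 kN and R_A = 100.5 − 111 = -10.54 kN.
Span BC, ΣM about C: R_B^{BC}·7.75 = 1123 + 237.1, so R_B^{BC} = 175.5 kN and R_C = 304.4 − 175.5 = 129 kN.
R_B = 111 + 175.5 = 286.5 kN.

R_B = 286.5 kN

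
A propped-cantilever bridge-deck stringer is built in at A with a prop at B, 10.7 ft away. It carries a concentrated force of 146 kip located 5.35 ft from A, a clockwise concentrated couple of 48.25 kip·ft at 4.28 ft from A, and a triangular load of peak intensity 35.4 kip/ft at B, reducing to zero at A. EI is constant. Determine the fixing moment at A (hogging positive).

Take the reaction at B as the redundant and release it; the primary structure is a cantilever fixed at A.
Primary-structure tip deflection at B by superposition:
  point load 146 at a = 5.35: Pa²(3L − a)/(6EI) = 18631/EI
  clockwise couple 48.25 at a = 4.28: M₀a(2L − a)/(2EI) = 1768/EI
  triangular load, peak 35.4 at the free end: 11w₀L⁴/(120EI) = 42535/EI
  δ_0 = 62934/EI
Tip deflection under a unit load at B: L³/(3EI) = 408.3/EI.
The prop prevents deflection at B: R_B = δ_0/δ_{BB} = 62934/408.3 = 154.1 kip.
Moment equilibrium about A: M_A = Σ(load moments about A) − R_B·L = 2180 − 154.1×10.7 = 531.3 kip·ft.

M_A = 531.3 kip·ft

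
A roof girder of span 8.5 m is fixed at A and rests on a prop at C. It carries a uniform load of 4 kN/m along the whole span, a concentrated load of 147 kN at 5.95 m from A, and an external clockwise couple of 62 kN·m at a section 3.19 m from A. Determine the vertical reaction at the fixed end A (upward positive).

Release the roller at C. Primary structure: cantilever fixed at A.
Downward deflection at the released point C due to the loads:
  UDL 4: wL⁴/(8EI) = 2610/EI
  point load 147 at a = 5.95: Pa²(3L − a)/(6EI) = 16957/EI
  clockwise couple 62 at a = 3.19: M₀a(2L − a)/(2EI) = 1366/EI
  δ_0 = 20933/EI
Flexibility coefficient — unit upward force at C: δ_{CC} = L³/(3EI) = 204.7/EI.
The prop prevents deflection at C: R_C = δ_0/δ_{CC} = 20933/204.7 = 102.3 kN.
Vertical equilibrium: R_A = ΣP − R_C = 181 − 102.3 = 78.74 kN.

R_A = 78.74 kN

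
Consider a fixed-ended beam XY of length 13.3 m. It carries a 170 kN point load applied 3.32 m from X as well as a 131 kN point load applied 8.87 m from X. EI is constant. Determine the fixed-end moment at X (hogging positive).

Take the two fixed-end moments M_X, M_Y as redundants; the released structure is the simple span XY.
End rotations of the released simple span under the applied load (×1/EI):
  at X: point load 170 at a = 3.32: Pab(L + b)/(6LEI) = 1643/EI
  at Y: point load 170 at a = 3.32: Pab(L + a)/(6LEI) = 1173/EI
  at X: point load 131 at a = 8.87: Pab(L + b)/(6LEI) = 1144/EI
  at Y: point load 131 at a = 8.87: Pab(L + a)/(6LEI) = 1430/EI
  θ_X0 = 2787/EI,  θ_Y0 = 2603/EI
Flexibility coefficients: a unit moment at one end gives L/(3EI) there and L/(6EI) at the far end, so f₁₁ = f₂₂ = 4.433/EI and f₁₂ = f₂₁ = 2.217/EI.
Compatibility — zero rotation at each built-in end:
  4.433 M_X + 2.217 M_Y = 2787
  2.217 M_X + 4.433 M_Y = 2603
Solving the pair gives M_X = 446.7 kN·m and M_Y = 363.8 kN·m (hogging).

M_X = 446.7 kN·m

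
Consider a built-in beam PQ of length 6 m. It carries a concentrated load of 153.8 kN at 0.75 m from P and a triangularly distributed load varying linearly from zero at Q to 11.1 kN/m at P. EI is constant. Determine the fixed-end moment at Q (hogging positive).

M_Q = 25.94 kN·m

Release both end moments; the primary structure is a simply-supported span PQ with redundants M_P and M_Q.
Simple-span end rotations at P and Q under the given loads:
  at P: point load 153.8 at a = 0.75: Pab(L + b)/(6LEI) = 189.2/EI
  at Q: point load 153.8 at a = 0.75: Pab(L + a)/(6LEI) = 113.5/EI
  at P: triangular load, peak 11.1: w₀L³/(45EI) = 53.28/EI
  at Q: triangular load, peak 11.1: 7w₀L³/(360EI) = 46.62/EI
  θ_P0 = 242.5/EI,  θ_Q0 = 160.2/EI
Flexibility coefficients: a unit moment at one end gives L/(3EI) there and L/(6EI) at the far end, so f₁₁ = f₂₂ = 2/EI and f₁₂ = f₂₁ = 1/EI.
Compatibility — zero rotation at each built-in end:
  2 M_P + 1 M_Q = 242.5
  1 M_P + 2 M_Q = 160.2
Solving the pair gives M_P = 108.3 kN·m and M_Q = 25.94 kN·m (hogging).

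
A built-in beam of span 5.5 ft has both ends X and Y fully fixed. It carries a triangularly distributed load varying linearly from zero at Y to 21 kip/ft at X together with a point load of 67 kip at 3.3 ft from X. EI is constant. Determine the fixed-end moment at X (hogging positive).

Take the two fixed-end moments M_X, M_Y as redundants; the released structure is the simple span XY.
End rotations of the released simple span under the applied load (×1/EI):
  at X: triangular load, peak 21: w₀L³/(45EI) = 77.64/EI
  at Y: triangular load, peak 21: 7w₀L³/(360EI) = 67.94/EI
  at X: point load 67 at a = 3.3: Pab(L + b)/(6LEI) = 113.5/EI
  at Y: point load 67 at a = 3.3: Pab(L + a)/(6LEI) = 129.7/EI
  θ_X0 = 191.1/EI,  θ_Y0 = 197.6/EI
Flexibility coefficients: a unit moment at one end gives L/(3EI) there and L/(6EI) at the far end, so f₁₁ = f₂₂ = 1.833/EI and f₁₂ = f₂₁ = 0.9167/EI.
Compatibility — zero rotation at each built-in end:
  1.833 M_X + 0.9167 M_Y = 191.1
  0.9167 M_X + 1.833 M_Y = 197.6
Solving the pair gives M_X = 67.14 kip·ft and M_Y = 74.24 kip·ft (hogging).

M_X = 67.14 kip·ft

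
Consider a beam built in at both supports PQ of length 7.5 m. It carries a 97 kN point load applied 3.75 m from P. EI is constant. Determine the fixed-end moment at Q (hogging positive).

M_Q = 90.94 kN·m

Release both end moments; the primary structure is a simply-supported span PQ with redundants M_P and M_Q.
On the primary (simply-supported) span, the end slopes from the loading are:
  at P: point load 97 at a = 3.75: Pab(L + b)/(6LEI) = 341/EI
  at Q: point load 97 at a = 3.75: Pab(L + a)/(6LEI) = 341/EI
  θ_P0 = 341/EI,  θ_Q0 = 341/EI
Flexibility coefficients: a unit moment at one end gives L/(3EI) there and L/(6EI) at the far end, so f₁₁ = f₂₂ = 2.5/EI and f₁₂ = f₂₁ = 1.25/EI.
Compatibility — zero rotation at each built-in end:
  2.5 M_P + 1.25 M_Q = 341
  1.25 M_P + 2.5 M_Q = 341
Solving the pair gives M_P = 90.94 kN·m and M_Q = 90.94 kN·m (hogging).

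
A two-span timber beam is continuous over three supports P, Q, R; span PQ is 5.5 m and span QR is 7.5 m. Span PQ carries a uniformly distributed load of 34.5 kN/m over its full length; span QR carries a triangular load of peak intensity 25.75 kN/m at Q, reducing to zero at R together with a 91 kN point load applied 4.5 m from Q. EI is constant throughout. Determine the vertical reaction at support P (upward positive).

Insert a hinge at Q; M_Q is the redundant, and each span becomes simply supported.
End slopes at the hinge Q, treating each span as simply supported:
  span PQ: UDL 34.5: wL³/(24EI) = 239.2/EI
  span QR: triangular load, peak 25.75: w₀L³/(45EI) = 241.4/EI
  span QR: point load 91 at a = 4.5: Pab(L + b)/(6LEI) = 286.6/EI
  relative rotation θ_0 = (239.2 + 528.1)/EI = 767.2/EI
A unit hogging moment at Q produces rotation L₁/(3EI) + L₂/(3EI) = 4.333/EI.
Slope continuity at Q: θ_0 = M_Q·4.333/EI, so M_Q = 767.2/4.333 = 177.1 kN·m (hogging).
Span PQ, ΣM about P with M_Q applied at Q: R_Q^{PQ}·5.5 = 521.8 + 177.1, so R_Q^{PQ} = 127.1 kN and R_P = 189.8 − 127.1 = 62.68 kN.

R_P = 62.68 kN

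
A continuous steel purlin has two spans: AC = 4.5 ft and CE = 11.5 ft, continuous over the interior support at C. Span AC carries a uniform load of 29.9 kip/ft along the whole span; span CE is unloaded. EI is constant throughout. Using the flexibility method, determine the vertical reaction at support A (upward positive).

R_A = 62.54 kip

Take M_C as the redundant. Released structure: two simple spans AC and CE with a hinge at C.
Rotations at C on the released spans (each span's end-slope, ×1/EI):
  span AC: UDL 29.9: wL³/(24EI) = 113.5/EI
  relative rotation θ_0 = (113.5 + 0)/EI = 113.5/EI
A unit hogging moment at C produces rotation L₁/(3EI) + L₂/(3EI) = 5.333/EI.
Slope continuity at C: θ_0 = M_C·5.333/EI, so M_C = 113.5/5.333 = 21.29 kip·ft (hogging).
Span AC, ΣM about A with M_C applied at C: R_C^{AC}·4.5 = 302.7 + 21.29, so R_C^{AC} = 72.01 kip and R_A = 134.6 − 72.01 = 62.54 kip.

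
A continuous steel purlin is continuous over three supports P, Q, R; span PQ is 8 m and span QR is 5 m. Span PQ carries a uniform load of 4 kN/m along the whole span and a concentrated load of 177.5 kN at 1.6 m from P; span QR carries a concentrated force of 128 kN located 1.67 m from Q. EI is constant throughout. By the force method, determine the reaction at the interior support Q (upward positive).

Release continuity at Q by inserting a hinge; the redundant is the internal moment M_Q. The primary structure is two simply-supported spans PQ and QR.
Discontinuity in slope at Q on the released structure — sum the simple-span end rotations:
  span PQ: UDL 4: wL³/(24EI) = 85.33/EI
  span PQ: point load 177.5 at a = 1.6: Pab(L + a)/(6LEI) = 363.5/EI
  span QR: point load 128 at a = 1.67: Pab(L + b)/(6LEI) = 197.6/EI
  relative rotation θ_0 = (448.9 + 197.6)/EI = 646.5/EI
A unit hogging moment at Q produces rotation L₁/(3EI) + L₂/(3EI) = 4.333/EI.
Slope continuity at Q: θ_0 = M_Q·4.333/EI, so M_Q = 646.5/4.333 = 149.2 kN·m (hogging).
Span PQ, ΣM about P with M_Q applied at Q: R_Q^{PQ}·8 = 412 + 149.2, so R_Q^{PQ} = 70.15 kN and R_P = 209.5 − 70.15 = 139.4 kN.
Span QR, ΣM about R: R_Q^{QR}·5 = 426.2 + 149.2, so R_Q^{QR} = 115.1 kN and R_R = 128 − 115.1 = 12.91 kN.
R_Q = 70.15 + 115.1 = 185.2 kN.

R_Q = 185.2 kN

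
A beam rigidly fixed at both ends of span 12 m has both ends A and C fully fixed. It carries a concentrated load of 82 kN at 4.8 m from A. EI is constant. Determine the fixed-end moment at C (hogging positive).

Take the two fixed-end moments M_A, M_C as redundants; the released structure is the simple span AC.
End rotations of the released simple span under the applied load (×1/EI):
  at A: point load 82 at a = 4.8: Pab(L + b)/(6LEI) = 755.7/EI
  at C: point load 82 at a = 4.8: Pab(L + a)/(6LEI) = 661.2/EI
  θ_A0 = 755.7/EI,  θ_C0 = 661.2/EI
Flexibility coefficients: a unit moment at one end gives L/(3EI) there and L/(6EI) at the far end, so f₁₁ = f₂₂ = 4/EI and f₁₂ = f₂₁ = 2/EI.
Compatibility — zero rotation at each built-in end:
  4 M_A + 2 M_C = 755.7
  2 M_A + 4 M_C = 661.2
Solving the pair gives M_A = 141.7 kN·m and M_C = 94.46 kN·m (hogging).

M_C = 94.46 kN·m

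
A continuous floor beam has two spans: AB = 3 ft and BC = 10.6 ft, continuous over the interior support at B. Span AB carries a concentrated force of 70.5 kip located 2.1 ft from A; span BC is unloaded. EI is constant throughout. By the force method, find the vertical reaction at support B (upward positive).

Take M_B as the redundant. Released structure: two simple spans AB and BC with a hinge at B.
Rotations at B on the released spans (each span's end-slope, ×1/EI):
  span AB: point load 70.5 at a = 2.1: Pab(L + a)/(6LEI) = 37.75/EI
  relative rotation θ_0 = (37.75 + 0)/EI = 37.75/EI
A unit hogging moment at B produces rotation L₁/(3EI) + L₂/(3EI) = 4.533/EI.
Compatibility: M_B·(L₁+L₂)/(3EI) = θ_0, giving M_B = 8.328 kip·ft (hogging).
Span AB, ΣM about A with M_B applied at B: R_B^{AB}·3 = 148.1 + 8.328, so R_B^{AB} = 52.13 kip and R_A = 70.5 − 52.13 = 18.37 kip.
Span BC, ΣM about C: R_B^{BC}·10.6 = 0 + 8.328, so R_B^{BC} = 0.7856 kip and R_C = 0 − 0.7856 = -0.7856 kip.
R_B = 52.13 + 0.7856 = 52.91 kip.

R_B = 52.91 kip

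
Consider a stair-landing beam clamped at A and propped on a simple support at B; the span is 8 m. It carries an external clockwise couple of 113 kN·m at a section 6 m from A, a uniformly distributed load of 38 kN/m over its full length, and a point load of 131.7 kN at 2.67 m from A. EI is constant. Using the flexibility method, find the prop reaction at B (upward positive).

R_B = 153.4 kN

Take the reaction at B as the redundant and release it; the primary structure is a cantilever fixed at A.
Free-end deflection of the primary structure under the applied loading (downward +):
  clockwise couple 113 at a = 6: M₀a(2L − a)/(2EI) = 3390/EI
  UDL 38: wL⁴/(8EI) = 19456/EI
  point load 131.7 at a = 2.67: Pa²(3L − a)/(6EI) = 3338/EI
  δ_0 = 26184/EI
Flexibility coefficient — unit upward force at B: δ_{BB} = L³/(3EI) = 170.7/EI.
The prop prevents deflection at B: R_B = δ_0/δ_{BB} = 26184/170.7 = 153.4 kN.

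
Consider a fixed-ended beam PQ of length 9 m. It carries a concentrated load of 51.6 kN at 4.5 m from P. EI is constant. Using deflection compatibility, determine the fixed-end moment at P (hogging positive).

M_P = 58.05 kN·m

Release both end moments; the primary structure is a simply-supported span PQ with redundants M_P and M_Q.
End rotations of the released simple span under the applied load (×1/EI):
  at P: point load 51.6 at a = 4.5: Pab(L + b)/(6LEI) = 261.2/EI
  at Q: point load 51.6 at a = 4.5: Pab(L + a)/(6LEI) = 261.2/EI
  θ_P0 = 261.2/EI,  θ_Q0 = 261.2/EI
Flexibility coefficients: a unit moment at one end gives L/(3EI) there and L/(6EI) at the far end, so f₁₁ = f₂₂ = 3/EI and f₁₂ = f₂₁ = 1.5/EI.
Compatibility — zero rotation at each built-in end:
  3 M_P + 1.5 M_Q = 261.2
  1.5 M_P + 3 M_Q = 261.2
Solving the pair gives M_P = 58.05 kN·m and M_Q = 58.05 kN·m (hogging).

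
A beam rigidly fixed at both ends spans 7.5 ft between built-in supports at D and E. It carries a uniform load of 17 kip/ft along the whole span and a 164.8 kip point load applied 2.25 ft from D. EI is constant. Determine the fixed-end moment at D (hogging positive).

M_D = 261.4 kip·ft

Release both end moments; the primary structure is a simply-supported span DE with redundants M_D and M_E.
Simple-span end rotations at D and E under the given loads:
  at D: UDL 17: wL³/(24EI) = 298.8/EI
  at E: UDL 17: wL³/(24EI) = 298.8/EI
  at D: point load 164.8 at a = 2.25: Pab(L + b)/(6LEI) = 551.6/EI
  at E: point load 164.8 at a = 2.25: Pab(L + a)/(6LEI) = 421.8/EI
  θ_D0 = 850.4/EI,  θ_E0 = 720.6/EI
Flexibility coefficients: a unit moment at one end gives L/(3EI) there and L/(6EI) at the far end, so f₁₁ = f₂₂ = 2.5/EI and f₁₂ = f₂₁ = 1.25/EI.
Compatibility — zero rotation at each built-in end:
  2.5 M_D + 1.25 M_E = 850.4
  1.25 M_D + 2.5 M_E = 720.6
Solving the pair gives M_D = 261.4 kip·ft and M_E = 157.6 kip·ft (hogging).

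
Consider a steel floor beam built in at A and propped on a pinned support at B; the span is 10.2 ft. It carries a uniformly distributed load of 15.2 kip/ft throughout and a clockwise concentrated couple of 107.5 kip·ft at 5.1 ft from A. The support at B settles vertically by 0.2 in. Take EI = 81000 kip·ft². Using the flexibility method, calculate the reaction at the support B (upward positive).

Choose R_B as the redundant. The primary structure is the cantilever fixed at A.
Primary-structure tip deflection at B by superposition:
  UDL 15.2: wL⁴/(8EI) = 20566/EI
  clockwise couple 107.5 at a = 5.1: M₀a(2L − a)/(2EI) = 4194/EI
  δ_0 = 24760/EI
Flexibility coefficient — unit upward force at B: δ_{BB} = L³/(3EI) = 353.7/EI.
With EI = 81000 kip·ft²: δ_0 = 0.30568 ft and δ_{BB} = 0.004367 ft/kip.
Compatibility — the beam at B must follow the support down by 0.01667 ft: δ_0 − R_B·δ_{BB} = 0.01667, so R_B = (0.30568 − 0.01667)/0.004367 = 66.18 kip.

R_B = 66.18 kip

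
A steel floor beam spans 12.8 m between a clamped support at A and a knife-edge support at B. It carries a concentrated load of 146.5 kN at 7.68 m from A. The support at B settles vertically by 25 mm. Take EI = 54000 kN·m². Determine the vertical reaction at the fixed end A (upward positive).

Remove the prop at B; the released (primary) structure is a cantilever built in at A.
Primary-structure tip deflection at B by superposition:
  point load 146.5 at a = 7.68: Pa²(3L − a)/(6EI) = 44242/EI
Flexibility coefficient — unit upward force at B: δ_{BB} = L³/(3EI) = 699.1/EI.
With EI = 54000 kN·m²: δ_0 = 0.81929 m and δ_{BB} = 0.012945 m/kN.
Compatibility — the beam at B must follow the support down by 0.025 m: δ_0 − R_B·δ_{BB} = 0.025, so R_B = (0.81929 − 0.025)/0.012945 = 61.36 kN.
Vertical equilibrium: R_A = ΣP − R_B = 146.5 − 61.36 = 85.14 kN.

R_A = 85.14 kN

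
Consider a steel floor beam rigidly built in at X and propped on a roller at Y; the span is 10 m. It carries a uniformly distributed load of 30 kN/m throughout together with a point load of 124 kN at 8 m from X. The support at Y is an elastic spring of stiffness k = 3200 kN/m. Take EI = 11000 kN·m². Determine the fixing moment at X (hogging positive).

Remove the prop at Y; the released (primary) structure is a cantilever built in at X.
Primary-structure tip deflection at Y by superposition:
  UDL 30: wL⁴/(8EI) = 37500/EI
  point load 124 at a = 8: Pa²(3L − a)/(6EI) = 29099/EI
  δ_0 = 66599/EI
Flexibility coefficient — unit upward force at Y: δ_{YY} = L³/(3EI) = 333.3/EI.
With EI = 11000 kN·m²: δ_0 = 6.0544 m and δ_{YY} = 0.030303 m/kN.
Compatibility — the spring shortens by R_Y/k under the reaction it provides: δ_0 − R_Y·δ_{YY} = R_Y/k. With 1/k = 0.000313 m/kN, R_Y = δ_0 / (δ_{YY} + 1/k) = 6.0544 / (0.030303 + 0.000313) = 197.8 kN.
Moment equilibrium about X: M_X = Σ(load moments about X) − R_Y·L = 2492 − 197.8×10 = 514.4 kN·m.

M_X = 514.4 kN·m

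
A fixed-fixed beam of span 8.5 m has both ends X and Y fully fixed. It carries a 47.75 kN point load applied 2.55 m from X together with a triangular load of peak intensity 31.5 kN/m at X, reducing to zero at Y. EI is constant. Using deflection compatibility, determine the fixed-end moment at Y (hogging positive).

Release both end moments; the primary structure is a simply-supported span XY with redundants M_X and M_Y.
On the primary (simply-supported) span, the end slopes from the loading are:
  at X: point load 47.75 at a = 2.55: Pab(L + b)/(6LEI) = 205.3/EI
  at Y: point load 47.75 at a = 2.55: Pab(L + a)/(6LEI) = 157/EI
  at X: triangular load, peak 31.5: w₀L³/(45EI) = 429.9/EI
  at Y: triangular load, peak 31.5: 7w₀L³/(360EI) = 376.2/EI
  θ_X0 = 635.2/EI,  θ_Y0 = 533.1/EI
Flexibility coefficients: a unit moment at one end gives L/(3EI) there and L/(6EI) at the far end, so f₁₁ = f₂₂ = 2.833/EI and f₁₂ = f₂₁ = 1.417/EI.
Compatibility — zero rotation at each built-in end:
  2.833 M_X + 1.417 M_Y = 635.2
  1.417 M_X + 2.833 M_Y = 533.1
Solving the pair gives M_X = 173.5 kN·m and M_Y = 101.4 kN·m (hogging).

M_Y = 101.4 kN·m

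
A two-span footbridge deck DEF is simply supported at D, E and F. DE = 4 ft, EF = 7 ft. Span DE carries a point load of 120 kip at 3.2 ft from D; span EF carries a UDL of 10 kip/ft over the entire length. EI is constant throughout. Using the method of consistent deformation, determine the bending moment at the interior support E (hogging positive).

Release continuity at E by inserting a hinge; the redundant is the internal moment M_E. The primary structure is two simply-supported spans DE and EF.
Rotations at E on the released spans (each span's end-slope, ×1/EI):
  span DE: point load 120 at a = 3.2: Pab(L + a)/(6LEI) = 92.16/EI
  span EF: UDL 10: wL³/(24EI) = 142.9/EI
  relative rotation θ_0 = (92.16 + 142.9)/EI = 235.1/EI
A unit hogging moment at E produces rotation L₁/(3EI) + L₂/(3EI) = 3.667/EI.
Slope continuity at E: θ_0 = M_E·3.667/EI, so M_E = 235.1/3.667 = 64.11 kip·ft (hogging).

M_E = 64.11 kip·ft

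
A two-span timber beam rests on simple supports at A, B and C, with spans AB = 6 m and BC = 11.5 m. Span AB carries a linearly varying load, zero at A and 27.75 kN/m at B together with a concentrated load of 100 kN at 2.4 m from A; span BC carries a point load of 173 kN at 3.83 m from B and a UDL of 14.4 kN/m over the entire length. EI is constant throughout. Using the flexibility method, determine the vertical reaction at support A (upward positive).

R_A = 11.77 kN

Release continuity at B by inserting a hinge; the redundant is the internal moment M_B. The primary structure is two simply-supported spans AB and BC.
Rotations at B on the released spans (each span's end-slope, ×1/EI):
  span AB: triangular load, peak 27.75: w₀L³/(45EI) = 133.2/EI
  span AB: point load 100 at a = 2.4: Pab(L + a)/(6LEI) = 201.6/EI
  span BC: point load 173 at a = 3.83: Pab(L + b)/(6LEI) = 1412/EI
  span BC: UDL 14.4: wL³/(24EI) = 912.5/EI
  relative rotation θ_0 = (334.8 + 2324)/EI = 2659/EI
A unit hogging moment at B produces rotation L₁/(3EI) + L₂/(3EI) = 5.833/EI.
Slope continuity at B: θ_0 = M_B·5.833/EI, so M_B = 2659/5.833 = 455.9 kN·m (hogging).
Span AB, ΣM about A with M_B applied at B: R_B^{AB}·6 = 573 + 455.9, so R_B^{AB} = 171.5 kN and R_A = 183.2 − 171.5 = 11.77 kN.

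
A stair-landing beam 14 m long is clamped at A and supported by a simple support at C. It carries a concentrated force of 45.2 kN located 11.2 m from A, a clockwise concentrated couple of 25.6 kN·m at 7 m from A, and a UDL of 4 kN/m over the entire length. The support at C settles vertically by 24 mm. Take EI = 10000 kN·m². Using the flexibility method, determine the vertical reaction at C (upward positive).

Release the roller at C. Primary structure: cantilever fixed at A.
Primary-structure tip deflection at C by superposition:
  point load 45.2 at a = 11.2: Pa²(3L − a)/(6EI) = 29105/EI
  clockwise couple 25.6 at a = 7: M₀a(2L − a)/(2EI) = 1882/EI
  UDL 4: wL⁴/(8EI) = 19208/EI
  δ_0 = 50195/EI
Tip deflection under a unit load at C: L³/(3EI) = 914.7/EI.
With EI = 10000 kN·m²: δ_0 = 5.0195 m and δ_{CC} = 0.091467 m/kN.
Compatibility — the beam at C must follow the support down by 0.024 m: δ_0 − R_C·δ_{CC} = 0.024, so R_C = (5.0195 − 0.024)/0.091467 = 54.62 kN.

R_C = 54.62 kN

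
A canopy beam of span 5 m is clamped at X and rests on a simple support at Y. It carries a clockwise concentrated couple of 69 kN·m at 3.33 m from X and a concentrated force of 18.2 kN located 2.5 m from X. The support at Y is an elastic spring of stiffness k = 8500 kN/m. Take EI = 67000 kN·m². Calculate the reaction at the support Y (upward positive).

R_Y = 20.25 kN

Release the roller at Y. Primary structure: cantilever fixed at X.
Primary-structure tip deflection at Y by superposition:
  clockwise couple 69 at a = 3.33: M₀a(2L − a)/(2EI) = 766.3/EI
  point load 18.2 at a = 2.5: Pa²(3L − a)/(6EI) = 237/EI
  δ_0 = 1003/EI
Flexibility coefficient — unit upward force at Y: δ_{YY} = L³/(3EI) = 41.67/EI.
With EI = 67000 kN·m²: δ_0 = 0.014974 m and δ_{YY} = 0.000622 m/kN.
Compatibility — the spring shortens by R_Y/k under the reaction it provides: δ_0 − R_Y·δ_{YY} = R_Y/k. With 1/k = 0.000118 m/kN, R_Y = δ_0 / (δ_{YY} + 1/k) = 0.014974 / (0.000622 + 0.000118) = 20.25 kN.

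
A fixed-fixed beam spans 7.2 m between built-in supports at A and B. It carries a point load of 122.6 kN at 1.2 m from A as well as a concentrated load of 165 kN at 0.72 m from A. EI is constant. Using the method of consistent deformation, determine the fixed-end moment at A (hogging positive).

Release both end moments; the primary structure is a simply-supported span AB with redundants M_A and M_B.
End rotations of the released simple span under the applied load (×1/EI):
  at A: point load 122.6 at a = 1.2: Pab(L + b)/(6LEI) = 269.7/EI
  at B: point load 122.6 at a = 1.2: Pab(L + a)/(6LEI) = 171.6/EI
  at A: point load 165 at a = 0.72: Pab(L + b)/(6LEI) = 243.8/EI
  at B: point load 165 at a = 0.72: Pab(L + a)/(6LEI) = 141.1/EI
  θ_A0 = 513.5/EI,  θ_B0 = 312.8/EI
Flexibility coefficients: a unit moment at one end gives L/(3EI) there and L/(6EI) at the far end, so f₁₁ = f₂₂ = 2.4/EI and f₁₂ = f₂₁ = 1.2/EI.
Compatibility — zero rotation at each built-in end:
  2.4 M_A + 1.2 M_B = 513.5
  1.2 M_A + 2.4 M_B = 312.8
Solving the pair gives M_A = 198.4 kN·m and M_B = 31.13 kN·m (hogging).

M_A = 198.4 kN·m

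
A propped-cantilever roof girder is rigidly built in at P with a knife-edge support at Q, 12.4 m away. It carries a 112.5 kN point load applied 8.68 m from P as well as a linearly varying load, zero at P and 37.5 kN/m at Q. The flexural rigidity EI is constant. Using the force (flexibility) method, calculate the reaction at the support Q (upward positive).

Choose R_Q as the redundant. The primary structure is the cantilever fixed at P.
Primary-structure tip deflection at Q by superposition:
  point load 112.5 at a = 8.68: Pa²(3L − a)/(6EI) = 40289/EI
  triangular load, peak 37.5 at the free end: 11w₀L⁴/(120EI) = 81270/EI
  δ_0 = 121559/EI
Tip deflection under a unit load at Q: L³/(3EI) = 635.5/EI.
Compatibility at Q: δ_0 − R_Q·δ_{QQ} = 0, so R_Q = 121559/635.5 = 191.3 kN.

R_Q = 191.3 kN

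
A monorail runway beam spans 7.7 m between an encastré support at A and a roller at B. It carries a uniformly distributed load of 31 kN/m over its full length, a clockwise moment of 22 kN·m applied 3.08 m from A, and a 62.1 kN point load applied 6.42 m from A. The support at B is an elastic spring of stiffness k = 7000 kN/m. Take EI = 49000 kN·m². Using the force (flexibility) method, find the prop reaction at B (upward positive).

Take the reaction at B as the redundant and release it; the primary structure is a cantilever fixed at A.
Free-end deflection of the primary structure under the applied loading (downward +):
  UDL 31: wL⁴/(8EI) = 13622/EI
  clockwise couple 22 at a = 3.08: M₀a(2L − a)/(2EI) = 417.4/EI
  point load 62.1 at a = 6.42: Pa²(3L − a)/(6EI) = 7116/EI
  δ_0 = 21155/EI
Tip deflection under a unit load at B: L³/(3EI) = 152.2/EI.
With EI = 49000 kN·m²: δ_0 = 0.43173 m and δ_{BB} = 0.003106 m/kN.
Compatibility — the spring shortens by R_B/k under the reaction it provides: δ_0 − R_B·δ_{BB} = R_B/k. With 1/k = 0.000143 m/kN, R_B = δ_0 / (δ_{BB} + 1/k) = 0.43173 / (0.003106 + 0.000143) = 132.9 kN.

R_B = 132.9 kN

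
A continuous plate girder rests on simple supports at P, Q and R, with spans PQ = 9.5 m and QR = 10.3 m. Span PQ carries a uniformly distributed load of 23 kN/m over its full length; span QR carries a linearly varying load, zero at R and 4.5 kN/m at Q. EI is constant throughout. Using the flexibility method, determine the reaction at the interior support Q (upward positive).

R_Q = 153.2 kN

Release continuity at Q by inserting a hinge; the redundant is the internal moment M_Q. The primary structure is two simply-supported spans PQ and QR.
Rotations at Q on the released spans (each span's end-slope, ×1/EI):
  span PQ: UDL 23: wL³/(24EI) = 821.7/EI
  span QR: triangular load, peak 4.5: w₀L³/(45EI) = 109.3/EI
  relative rotation θ_0 = (821.7 + 109.3)/EI = 930.9/EI
A unit hogging moment at Q produces rotation L₁/(3EI) + L₂/(3EI) = 6.6/EI.
Compatibility: M_Q·(L₁+L₂)/(3EI) = θ_0, giving M_Q = 141 kN·m (hogging).
Span PQ, ΣM about P with M_Q applied at Q: R_Q^{PQ}·9.5 = 1038 + 141, so R_Q^{PQ} = 124.1 kN and R_P = 218.5 − 124.1 = 94.4 kN.
Span QR, ΣM about R: R_Q^{QR}·10.3 = 159.1 + 141, so R_Q^{QR} = 29.14 kN and R_R = 23.18 − 29.14 = -5.969 kN.
R_Q = 124.1 + 29.14 = 153.2 kN.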